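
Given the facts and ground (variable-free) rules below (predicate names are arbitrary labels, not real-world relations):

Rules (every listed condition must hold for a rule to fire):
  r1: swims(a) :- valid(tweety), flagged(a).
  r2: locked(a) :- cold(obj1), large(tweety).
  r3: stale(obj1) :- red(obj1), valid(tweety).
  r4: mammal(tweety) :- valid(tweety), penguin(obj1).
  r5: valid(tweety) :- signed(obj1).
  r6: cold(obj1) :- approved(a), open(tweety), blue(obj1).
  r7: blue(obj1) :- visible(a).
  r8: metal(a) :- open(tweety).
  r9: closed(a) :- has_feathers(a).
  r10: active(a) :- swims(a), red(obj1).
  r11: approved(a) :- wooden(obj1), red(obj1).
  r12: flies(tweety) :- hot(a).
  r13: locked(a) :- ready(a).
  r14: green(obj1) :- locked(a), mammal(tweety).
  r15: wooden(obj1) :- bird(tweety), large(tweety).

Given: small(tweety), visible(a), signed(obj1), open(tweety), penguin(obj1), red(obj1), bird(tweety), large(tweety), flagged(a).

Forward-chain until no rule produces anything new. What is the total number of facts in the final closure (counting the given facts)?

21

Round 1 fires r5, r7, r8, r15, giving valid(tweety), blue(obj1), metal(a), wooden(obj1).
Round 2 fires r1, r3, r4, r11, giving swims(a), stale(obj1), mammal(tweety), approved(a).
Round 3 fires r6, r10, giving cold(obj1), active(a).
Round 4 fires r2, giving locked(a).
Round 5 fires r14, giving green(obj1).
Closure: {active(a), approved(a), bird(tweety), blue(obj1), cold(obj1), flagged(a), green(obj1), large(tweety), locked(a), mammal(tweety), metal(a), open(tweety), penguin(obj1), red(obj1), signed(obj1), small(tweety), stale(obj1), swims(a), valid(tweety), visible(a), wooden(obj1)} — 21 facts.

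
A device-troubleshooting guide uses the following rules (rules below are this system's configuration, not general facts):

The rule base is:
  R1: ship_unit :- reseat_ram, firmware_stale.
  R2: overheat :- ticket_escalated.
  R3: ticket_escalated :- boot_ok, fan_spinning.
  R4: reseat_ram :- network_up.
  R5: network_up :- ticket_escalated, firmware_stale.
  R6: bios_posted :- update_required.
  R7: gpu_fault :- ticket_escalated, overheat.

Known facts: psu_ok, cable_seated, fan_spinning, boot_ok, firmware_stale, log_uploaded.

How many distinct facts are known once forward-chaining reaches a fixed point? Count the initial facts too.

Round 1: R3 [ticket_escalated :- boot_ok, fan_spinning.]. New: ticket_escalated.
Round 2: R2 [overheat :- ticket_escalated.]; R5 [network_up :- ticket_escalated, firmware_stale.]. New: overheat, network_up.
Round 3: R4 [reseat_ram :- network_up.]; R7 [gpu_fault :- ticket_escalated, overheat.]. New: reseat_ram, gpu_fault.
Round 4: R1 [ship_unit :- reseat_ram, firmware_stale.]. New: ship_unit.
Closure: {boot_ok, cable_seated, fan_spinning, firmware_stale, gpu_fault, log_uploaded, network_up, overheat, psu_ok, reseat_ram, ship_unit, ticket_escalated} — 12 facts.

12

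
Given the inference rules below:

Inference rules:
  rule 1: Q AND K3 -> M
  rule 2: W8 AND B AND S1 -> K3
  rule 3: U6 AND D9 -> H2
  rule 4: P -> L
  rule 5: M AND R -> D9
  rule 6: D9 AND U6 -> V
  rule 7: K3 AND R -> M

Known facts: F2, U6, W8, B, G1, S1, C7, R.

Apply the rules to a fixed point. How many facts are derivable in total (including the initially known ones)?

Round 1 fires rule 2, giving K3.
Round 2 fires rule 7, giving M.
Round 3 fires rule 5, giving D9.
Round 4 fires rule 3, rule 6, giving H2, V.
Closure: {B, C7, D9, F2, G1, H2, K3, M, R, S1, U6, V, W8} — 13 facts.

13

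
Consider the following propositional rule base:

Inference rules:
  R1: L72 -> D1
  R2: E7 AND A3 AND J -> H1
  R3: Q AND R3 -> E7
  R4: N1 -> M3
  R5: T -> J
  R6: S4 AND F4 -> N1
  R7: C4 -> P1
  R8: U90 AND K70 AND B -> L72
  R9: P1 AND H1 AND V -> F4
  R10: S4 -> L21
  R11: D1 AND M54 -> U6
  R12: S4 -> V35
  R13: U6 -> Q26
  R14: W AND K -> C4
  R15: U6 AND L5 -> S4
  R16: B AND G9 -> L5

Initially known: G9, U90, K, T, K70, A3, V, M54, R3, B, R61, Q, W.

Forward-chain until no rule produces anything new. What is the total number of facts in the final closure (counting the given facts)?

Round 1: R3 [Q AND R3 -> E7]; R5 [T -> J]; R8 [U90 AND K70 AND B -> L72]; R14 [W AND K -> C4]; R16 [B AND G9 -> L5]. New: E7, J, L72, C4, L5.
Round 2: R1 [L72 -> D1]; R2 [E7 AND A3 AND J -> H1]; R7 [C4 -> P1]. New: D1, H1, P1.
Round 3: R9 [P1 AND H1 AND V -> F4]; R11 [D1 AND M54 -> U6]. New: F4, U6.
Round 4: R13 [U6 -> Q26]; R15 [U6 AND L5 -> S4]. New: Q26, S4.
Round 5: R6 [S4 AND F4 -> N1]; R10 [S4 -> L21]; R12 [S4 -> V35]. New: N1, L21, V35.
Round 6: R4 [N1 -> M3]. New: M3.
Closure: {A3, B, C4, D1, E7, F4, G9, H1, J, K, K70, L21, L5, L72, M3, M54, N1, P1, Q, Q26, R3, R61, S4, T, U6, U90, V, V35, W} — 29 facts.

29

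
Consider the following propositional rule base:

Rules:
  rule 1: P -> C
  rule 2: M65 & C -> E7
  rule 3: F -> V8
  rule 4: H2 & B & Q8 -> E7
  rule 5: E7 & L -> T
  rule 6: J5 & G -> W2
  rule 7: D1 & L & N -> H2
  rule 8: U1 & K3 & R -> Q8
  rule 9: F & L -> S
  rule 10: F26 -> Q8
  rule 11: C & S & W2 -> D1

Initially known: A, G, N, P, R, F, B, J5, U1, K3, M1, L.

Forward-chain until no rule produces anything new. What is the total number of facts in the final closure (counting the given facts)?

21

Round 1: rule 1 [P -> C]; rule 3 [F -> V8]; rule 6 [J5 & G -> W2]; rule 8 [U1 & K3 & R -> Q8]; rule 9 [F & L -> S]. Adds C, V8, W2, Q8, S.
Round 2: rule 11 [C & S & W2 -> D1]. Adds D1.
Round 3: rule 7 [D1 & L & N -> H2]. Adds H2.
Round 4: rule 4 [H2 & B & Q8 -> E7]. Adds E7.
Round 5: rule 5 [E7 & L -> T]. Adds T.
Closure: {A, B, C, D1, E7, F, G, H2, J5, K3, L, M1, N, P, Q8, R, S, T, U1, V8, W2} — 21 facts.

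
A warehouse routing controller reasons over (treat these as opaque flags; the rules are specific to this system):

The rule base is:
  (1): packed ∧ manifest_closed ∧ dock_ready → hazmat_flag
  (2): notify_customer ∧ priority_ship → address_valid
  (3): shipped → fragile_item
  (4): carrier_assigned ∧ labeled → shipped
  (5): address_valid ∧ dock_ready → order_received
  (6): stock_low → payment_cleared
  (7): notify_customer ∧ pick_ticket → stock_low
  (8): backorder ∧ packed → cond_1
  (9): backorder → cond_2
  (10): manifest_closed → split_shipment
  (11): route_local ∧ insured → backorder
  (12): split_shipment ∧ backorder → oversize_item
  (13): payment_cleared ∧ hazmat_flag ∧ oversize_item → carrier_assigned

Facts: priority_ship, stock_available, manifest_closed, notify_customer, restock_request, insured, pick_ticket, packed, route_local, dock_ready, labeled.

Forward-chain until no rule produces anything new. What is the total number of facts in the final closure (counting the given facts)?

24

Round 1 — (1), (2), (7), (10), (11), derive hazmat_flag, address_valid, stock_low, split_shipment, backorder.
Round 2 — (5), (6), (8), (9), (12), derive order_received, payment_cleared, cond_1, cond_2, oversize_item.
Round 3 — (13), derive carrier_assigned.
Round 4 — (4), derive shipped.
Round 5 — (3), derive fragile_item.
Closure: {address_valid, backorder, carrier_assigned, cond_1, cond_2, dock_ready, fragile_item, hazmat_flag, insured, labeled, manifest_closed, notify_customer, order_received, oversize_item, packed, payment_cleared, pick_ticket, priority_ship, restock_request, route_local, shipped, split_shipment, stock_available, stock_low} — 24 facts.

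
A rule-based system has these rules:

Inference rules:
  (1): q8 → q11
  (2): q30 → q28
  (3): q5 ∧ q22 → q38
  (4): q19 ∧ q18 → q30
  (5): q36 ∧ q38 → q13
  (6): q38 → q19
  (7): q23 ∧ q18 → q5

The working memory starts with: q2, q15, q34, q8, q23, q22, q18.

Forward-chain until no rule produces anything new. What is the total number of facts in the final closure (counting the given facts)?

13

Round 1 fires (1), (7), giving q11, q5.
Round 2 fires (3), giving q38.
Round 3 fires (6), giving q19.
Round 4 fires (4), giving q30.
Round 5 fires (2), giving q28.
Closure: {q11, q15, q18, q19, q2, q22, q23, q28, q30, q34, q38, q5, q8} — 13 facts.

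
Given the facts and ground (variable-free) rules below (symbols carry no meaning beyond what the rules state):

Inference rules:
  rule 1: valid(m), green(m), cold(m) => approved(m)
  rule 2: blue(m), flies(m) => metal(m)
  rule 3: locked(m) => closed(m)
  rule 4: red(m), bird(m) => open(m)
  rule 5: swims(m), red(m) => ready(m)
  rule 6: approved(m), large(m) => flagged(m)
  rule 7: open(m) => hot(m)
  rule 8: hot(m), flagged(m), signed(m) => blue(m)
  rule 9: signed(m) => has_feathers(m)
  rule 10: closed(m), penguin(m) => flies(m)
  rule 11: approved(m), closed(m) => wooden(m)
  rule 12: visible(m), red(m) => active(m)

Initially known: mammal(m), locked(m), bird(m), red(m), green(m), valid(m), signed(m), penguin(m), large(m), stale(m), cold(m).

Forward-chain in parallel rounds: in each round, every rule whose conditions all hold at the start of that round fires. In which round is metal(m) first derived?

Round 1 fires rule 1, rule 3, rule 4, rule 9, giving approved(m), closed(m), open(m), has_feathers(m).
Round 2 fires rule 6, rule 7, rule 10, rule 11, giving flagged(m), hot(m), flies(m), wooden(m).
Round 3 fires rule 8, giving blue(m).
Round 4 fires rule 2, giving metal(m).
metal(m) first appears in round 4.

4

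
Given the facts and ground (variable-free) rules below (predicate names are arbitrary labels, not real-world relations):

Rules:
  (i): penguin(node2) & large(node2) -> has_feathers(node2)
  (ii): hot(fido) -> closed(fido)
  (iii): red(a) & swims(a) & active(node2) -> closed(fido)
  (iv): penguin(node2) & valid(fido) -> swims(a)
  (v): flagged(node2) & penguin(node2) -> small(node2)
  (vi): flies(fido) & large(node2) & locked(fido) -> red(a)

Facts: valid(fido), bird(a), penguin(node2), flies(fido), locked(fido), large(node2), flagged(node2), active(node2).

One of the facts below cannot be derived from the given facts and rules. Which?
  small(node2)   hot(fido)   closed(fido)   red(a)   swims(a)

Round 1: (i) [penguin(node2) & large(node2) -> has_feathers(node2)]; (iv) [penguin(node2) & valid(fido) -> swims(a)]; (v) [flagged(node2) & penguin(node2) -> small(node2)]; (vi) [flies(fido) & large(node2) & locked(fido) -> red(a)]. Adds has_feathers(node2), swims(a), small(node2), red(a).
Round 2: (iii) [red(a) & swims(a) & active(node2) -> closed(fido)]. Adds closed(fido).
Derived: red(a) (round 1), small(node2) (round 1), closed(fido) (round 2), swims(a) (round 1). hot(fido) never appears in any round.

hot(fido)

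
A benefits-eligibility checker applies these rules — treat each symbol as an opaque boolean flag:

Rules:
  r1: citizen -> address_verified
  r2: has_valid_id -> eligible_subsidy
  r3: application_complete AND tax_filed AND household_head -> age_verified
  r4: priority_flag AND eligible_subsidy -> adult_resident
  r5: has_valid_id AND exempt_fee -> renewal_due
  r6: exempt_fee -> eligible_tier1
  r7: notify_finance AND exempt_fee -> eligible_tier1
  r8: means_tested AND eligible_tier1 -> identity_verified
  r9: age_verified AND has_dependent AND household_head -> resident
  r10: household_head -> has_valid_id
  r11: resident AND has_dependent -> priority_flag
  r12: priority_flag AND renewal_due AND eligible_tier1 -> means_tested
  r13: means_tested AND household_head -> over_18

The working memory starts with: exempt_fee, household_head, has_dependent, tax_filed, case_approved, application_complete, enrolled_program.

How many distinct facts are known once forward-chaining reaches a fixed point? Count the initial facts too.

18

[1] r3 [application_complete AND tax_filed AND household_head -> age_verified]; r6 [exempt_fee -> eligible_tier1]; r10 [household_head -> has_valid_id]. ⇒ new: age_verified, eligible_tier1, has_valid_id.
[2] r2 [has_valid_id -> eligible_subsidy]; r5 [has_valid_id AND exempt_fee -> renewal_due]; r9 [age_verified AND has_dependent AND household_head -> resident]. ⇒ new: eligible_subsidy, renewal_due, resident.
[3] r11 [resident AND has_dependent -> priority_flag]. ⇒ new: priority_flag.
[4] r4 [priority_flag AND eligible_subsidy -> adult_resident]; r12 [priority_flag AND renewal_due AND eligible_tier1 -> means_tested]. ⇒ new: adult_resident, means_tested.
[5] r8 [means_tested AND eligible_tier1 -> identity_verified]; r13 [means_tested AND household_head -> over_18]. ⇒ new: identity_verified, over_18.
Closure: {adult_resident, age_verified, application_complete, case_approved, eligible_subsidy, eligible_tier1, enrolled_program, exempt_fee, has_dependent, has_valid_id, household_head, identity_verified, means_tested, over_18, priority_flag, renewal_due, resident, tax_filed} — 18 facts.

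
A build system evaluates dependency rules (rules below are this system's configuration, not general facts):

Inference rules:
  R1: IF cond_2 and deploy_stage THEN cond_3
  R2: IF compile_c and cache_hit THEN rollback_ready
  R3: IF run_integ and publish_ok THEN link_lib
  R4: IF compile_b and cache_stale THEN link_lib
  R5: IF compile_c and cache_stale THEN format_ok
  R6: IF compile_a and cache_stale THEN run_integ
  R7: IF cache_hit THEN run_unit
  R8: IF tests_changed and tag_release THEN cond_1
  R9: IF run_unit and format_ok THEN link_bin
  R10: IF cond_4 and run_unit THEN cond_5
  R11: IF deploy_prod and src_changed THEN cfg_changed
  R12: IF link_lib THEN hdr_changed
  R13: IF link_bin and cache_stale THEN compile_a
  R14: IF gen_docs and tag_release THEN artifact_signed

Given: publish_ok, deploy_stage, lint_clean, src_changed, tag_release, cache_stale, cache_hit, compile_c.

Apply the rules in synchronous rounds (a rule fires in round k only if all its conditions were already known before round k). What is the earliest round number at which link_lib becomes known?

5

Round 1: R2 [IF compile_c and cache_hit THEN rollback_ready]; R5 [IF compile_c and cache_stale THEN format_ok]; R7 [IF cache_hit THEN run_unit]. New: rollback_ready, format_ok, run_unit.
Round 2: R9 [IF run_unit and format_ok THEN link_bin]. New: link_bin.
Round 3: R13 [IF link_bin and cache_stale THEN compile_a]. New: compile_a.
Round 4: R6 [IF compile_a and cache_stale THEN run_integ]. New: run_integ.
Round 5: R3 [IF run_integ and publish_ok THEN link_lib]. New: link_lib.
link_lib first appears in round 5.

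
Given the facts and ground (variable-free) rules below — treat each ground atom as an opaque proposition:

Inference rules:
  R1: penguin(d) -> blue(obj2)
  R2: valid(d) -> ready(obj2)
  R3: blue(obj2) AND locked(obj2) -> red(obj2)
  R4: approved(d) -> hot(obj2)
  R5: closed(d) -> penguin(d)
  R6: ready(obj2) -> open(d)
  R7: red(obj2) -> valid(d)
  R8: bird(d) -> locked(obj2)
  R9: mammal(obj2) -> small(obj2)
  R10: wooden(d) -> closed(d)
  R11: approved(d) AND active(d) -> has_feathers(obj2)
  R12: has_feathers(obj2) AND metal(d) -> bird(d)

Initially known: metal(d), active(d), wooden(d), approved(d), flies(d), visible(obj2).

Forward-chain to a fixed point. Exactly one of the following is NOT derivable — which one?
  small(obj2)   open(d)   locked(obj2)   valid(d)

[1] R4 [approved(d) -> hot(obj2)]; R10 [wooden(d) -> closed(d)]; R11 [approved(d) AND active(d) -> has_feathers(obj2)]. ⇒ new: hot(obj2), closed(d), has_feathers(obj2).
[2] R5 [closed(d) -> penguin(d)]; R12 [has_feathers(obj2) AND metal(d) -> bird(d)]. ⇒ new: penguin(d), bird(d).
[3] R1 [penguin(d) -> blue(obj2)]; R8 [bird(d) -> locked(obj2)]. ⇒ new: blue(obj2), locked(obj2).
[4] R3 [blue(obj2) AND locked(obj2) -> red(obj2)]. ⇒ new: red(obj2).
[5] R7 [red(obj2) -> valid(d)]. ⇒ new: valid(d).
[6] R2 [valid(d) -> ready(obj2)]. ⇒ new: ready(obj2).
[7] R6 [ready(obj2) -> open(d)]. ⇒ new: open(d).
Derived: open(d) (round 7), locked(obj2) (round 3), valid(d) (round 5). small(obj2) never appears in any round.

small(obj2)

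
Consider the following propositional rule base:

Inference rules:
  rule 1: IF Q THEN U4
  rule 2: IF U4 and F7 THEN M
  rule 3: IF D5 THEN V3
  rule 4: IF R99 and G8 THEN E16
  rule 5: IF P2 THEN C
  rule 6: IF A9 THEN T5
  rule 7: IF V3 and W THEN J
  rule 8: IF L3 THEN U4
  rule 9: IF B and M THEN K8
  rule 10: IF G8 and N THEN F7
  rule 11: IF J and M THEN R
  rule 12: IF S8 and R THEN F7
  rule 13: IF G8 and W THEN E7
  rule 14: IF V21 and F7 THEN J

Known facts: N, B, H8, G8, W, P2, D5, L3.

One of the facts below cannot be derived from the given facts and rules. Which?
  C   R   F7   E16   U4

Round 1 fires rule 3, rule 5, rule 8, rule 10, rule 13, giving V3, C, U4, F7, E7.
Round 2 fires rule 2, rule 7, giving M, J.
Round 3 fires rule 9, rule 11, giving K8, R.
Derived: F7 (round 1), R (round 3), U4 (round 1), C (round 1). E16 never appears in any round.

E16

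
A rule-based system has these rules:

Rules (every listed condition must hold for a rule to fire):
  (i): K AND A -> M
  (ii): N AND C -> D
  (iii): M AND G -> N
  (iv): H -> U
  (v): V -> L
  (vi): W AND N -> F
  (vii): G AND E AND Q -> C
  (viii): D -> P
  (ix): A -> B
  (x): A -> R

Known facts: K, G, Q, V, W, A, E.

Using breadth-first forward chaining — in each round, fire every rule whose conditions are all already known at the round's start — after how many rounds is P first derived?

4

Round 1: (i) [K AND A -> M]; (v) [V -> L]; (vii) [G AND E AND Q -> C]; (ix) [A -> B]; (x) [A -> R]. New: M, L, C, B, R.
Round 2: (iii) [M AND G -> N]. New: N.
Round 3: (ii) [N AND C -> D]; (vi) [W AND N -> F]. New: D, F.
Round 4: (viii) [D -> P]. New: P.
P first appears in round 4.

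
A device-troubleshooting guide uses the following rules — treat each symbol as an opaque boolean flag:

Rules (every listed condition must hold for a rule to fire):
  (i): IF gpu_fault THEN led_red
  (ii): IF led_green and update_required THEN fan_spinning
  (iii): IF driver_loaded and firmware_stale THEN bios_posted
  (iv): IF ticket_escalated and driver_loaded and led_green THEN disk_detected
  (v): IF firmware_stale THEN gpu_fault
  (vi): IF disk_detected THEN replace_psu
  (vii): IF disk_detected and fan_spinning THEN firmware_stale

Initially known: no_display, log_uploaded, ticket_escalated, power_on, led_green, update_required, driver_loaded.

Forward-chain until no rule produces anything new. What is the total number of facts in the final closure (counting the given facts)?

[1] (ii) [IF led_green and update_required THEN fan_spinning]; (iv) [IF ticket_escalated and driver_loaded and led_green THEN disk_detected]. ⇒ new: fan_spinning, disk_detected.
[2] (vi) [IF disk_detected THEN replace_psu]; (vii) [IF disk_detected and fan_spinning THEN firmware_stale]. ⇒ new: replace_psu, firmware_stale.
[3] (iii) [IF driver_loaded and firmware_stale THEN bios_posted]; (v) [IF firmware_stale THEN gpu_fault]. ⇒ new: bios_posted, gpu_fault.
[4] (i) [IF gpu_fault THEN led_red]. ⇒ new: led_red.
Closure: {bios_posted, disk_detected, driver_loaded, fan_spinning, firmware_stale, gpu_fault, led_green, led_red, log_uploaded, no_display, power_on, replace_psu, ticket_escalated, update_required} — 14 facts.

14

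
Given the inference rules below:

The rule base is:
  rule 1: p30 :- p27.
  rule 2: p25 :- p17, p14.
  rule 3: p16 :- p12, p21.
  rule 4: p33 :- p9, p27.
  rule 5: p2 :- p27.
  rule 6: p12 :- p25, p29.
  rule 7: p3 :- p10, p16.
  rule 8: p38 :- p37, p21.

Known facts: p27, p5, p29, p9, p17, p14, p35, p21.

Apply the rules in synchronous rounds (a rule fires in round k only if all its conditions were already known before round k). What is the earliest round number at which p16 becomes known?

3

Round 1 — rule 1, rule 2, rule 4, rule 5, derive p30, p25, p33, p2.
Round 2 — rule 6, derive p12.
Round 3 — rule 3, derive p16.
p16 first appears in round 3.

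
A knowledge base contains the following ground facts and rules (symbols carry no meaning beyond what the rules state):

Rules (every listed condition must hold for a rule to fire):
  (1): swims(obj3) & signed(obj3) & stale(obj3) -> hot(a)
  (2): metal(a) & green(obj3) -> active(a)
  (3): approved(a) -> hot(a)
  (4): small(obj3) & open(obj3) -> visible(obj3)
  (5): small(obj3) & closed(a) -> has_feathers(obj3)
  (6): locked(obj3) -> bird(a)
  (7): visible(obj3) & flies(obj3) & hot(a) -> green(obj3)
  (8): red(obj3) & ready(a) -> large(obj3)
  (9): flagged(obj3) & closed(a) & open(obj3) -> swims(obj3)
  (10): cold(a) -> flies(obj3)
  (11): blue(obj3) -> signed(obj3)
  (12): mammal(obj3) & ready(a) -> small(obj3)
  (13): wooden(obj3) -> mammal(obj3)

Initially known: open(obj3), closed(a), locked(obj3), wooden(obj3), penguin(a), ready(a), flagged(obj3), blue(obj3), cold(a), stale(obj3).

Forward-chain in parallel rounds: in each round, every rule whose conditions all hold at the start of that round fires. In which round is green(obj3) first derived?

Round 1 — (6), (9), (10), (11), (13), derive bird(a), swims(obj3), flies(obj3), signed(obj3), mammal(obj3).
Round 2 — (1), (12), derive hot(a), small(obj3).
Round 3 — (4), (5), derive visible(obj3), has_feathers(obj3).
Round 4 — (7), derive green(obj3).
green(obj3) first appears in round 4.

4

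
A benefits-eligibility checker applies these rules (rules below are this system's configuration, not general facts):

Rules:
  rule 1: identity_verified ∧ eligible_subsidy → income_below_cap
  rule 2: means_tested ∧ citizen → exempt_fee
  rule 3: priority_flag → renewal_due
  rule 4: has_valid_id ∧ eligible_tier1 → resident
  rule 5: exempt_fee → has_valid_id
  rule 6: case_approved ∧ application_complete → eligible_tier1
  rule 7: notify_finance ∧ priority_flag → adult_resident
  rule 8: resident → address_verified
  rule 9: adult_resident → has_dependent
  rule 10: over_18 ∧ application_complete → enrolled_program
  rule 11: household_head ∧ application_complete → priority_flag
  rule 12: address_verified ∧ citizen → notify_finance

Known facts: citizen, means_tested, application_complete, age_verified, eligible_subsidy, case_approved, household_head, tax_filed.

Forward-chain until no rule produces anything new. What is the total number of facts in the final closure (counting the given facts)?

Round 1 fires rule 2, rule 6, rule 11, giving exempt_fee, eligible_tier1, priority_flag.
Round 2 fires rule 3, rule 5, giving renewal_due, has_valid_id.
Round 3 fires rule 4, giving resident.
Round 4 fires rule 8, giving address_verified.
Round 5 fires rule 12, giving notify_finance.
Round 6 fires rule 7, giving adult_resident.
Round 7 fires rule 9, giving has_dependent.
Closure: {address_verified, adult_resident, age_verified, application_complete, case_approved, citizen, eligible_subsidy, eligible_tier1, exempt_fee, has_dependent, has_valid_id, household_head, means_tested, notify_finance, priority_flag, renewal_due, resident, tax_filed} — 18 facts.

18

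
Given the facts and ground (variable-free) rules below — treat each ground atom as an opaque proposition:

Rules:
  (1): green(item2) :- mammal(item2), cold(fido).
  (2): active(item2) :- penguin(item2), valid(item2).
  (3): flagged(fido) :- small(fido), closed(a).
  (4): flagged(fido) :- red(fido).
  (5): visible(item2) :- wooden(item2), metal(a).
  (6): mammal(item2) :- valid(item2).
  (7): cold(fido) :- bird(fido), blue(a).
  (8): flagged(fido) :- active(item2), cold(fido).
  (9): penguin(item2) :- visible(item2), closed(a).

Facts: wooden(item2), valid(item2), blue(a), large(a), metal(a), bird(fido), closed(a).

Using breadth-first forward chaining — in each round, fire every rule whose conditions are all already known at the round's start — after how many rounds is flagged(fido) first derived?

Round 1 — (5), (6), (7), derive visible(item2), mammal(item2), cold(fido).
Round 2 — (1), (9), derive green(item2), penguin(item2).
Round 3 — (2), derive active(item2).
Round 4 — (8), derive flagged(fido).
flagged(fido) first appears in round 4.

4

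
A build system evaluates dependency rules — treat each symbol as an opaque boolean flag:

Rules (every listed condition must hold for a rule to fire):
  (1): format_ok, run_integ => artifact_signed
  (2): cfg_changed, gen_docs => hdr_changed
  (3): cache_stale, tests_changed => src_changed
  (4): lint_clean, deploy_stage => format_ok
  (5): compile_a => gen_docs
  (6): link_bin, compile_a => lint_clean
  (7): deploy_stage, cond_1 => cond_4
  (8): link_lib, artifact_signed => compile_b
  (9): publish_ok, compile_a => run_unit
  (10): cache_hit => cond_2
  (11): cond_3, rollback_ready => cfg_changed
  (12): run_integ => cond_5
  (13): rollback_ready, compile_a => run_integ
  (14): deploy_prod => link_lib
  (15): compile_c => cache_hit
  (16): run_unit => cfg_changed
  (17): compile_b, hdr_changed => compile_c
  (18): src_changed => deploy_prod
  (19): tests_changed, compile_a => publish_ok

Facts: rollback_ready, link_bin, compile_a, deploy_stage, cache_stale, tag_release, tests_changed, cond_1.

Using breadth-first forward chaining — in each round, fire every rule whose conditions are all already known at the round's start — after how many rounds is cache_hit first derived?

6

Round 1: (3) [cache_stale, tests_changed => src_changed]; (5) [compile_a => gen_docs]; (6) [link_bin, compile_a => lint_clean]; (7) [deploy_stage, cond_1 => cond_4]; (13) [rollback_ready, compile_a => run_integ]; (19) [tests_changed, compile_a => publish_ok]. Adds src_changed, gen_docs, lint_clean, cond_4, run_integ, publish_ok.
Round 2: (4) [lint_clean, deploy_stage => format_ok]; (9) [publish_ok, compile_a => run_unit]; (12) [run_integ => cond_5]; (18) [src_changed => deploy_prod]. Adds format_ok, run_unit, cond_5, deploy_prod.
Round 3: (1) [format_ok, run_integ => artifact_signed]; (14) [deploy_prod => link_lib]; (16) [run_unit => cfg_changed]. Adds artifact_signed, link_lib, cfg_changed.
Round 4: (2) [cfg_changed, gen_docs => hdr_changed]; (8) [link_lib, artifact_signed => compile_b]. Adds hdr_changed, compile_b.
Round 5: (17) [compile_b, hdr_changed => compile_c]. Adds compile_c.
Round 6: (15) [compile_c => cache_hit]. Adds cache_hit.
cache_hit first appears in round 6.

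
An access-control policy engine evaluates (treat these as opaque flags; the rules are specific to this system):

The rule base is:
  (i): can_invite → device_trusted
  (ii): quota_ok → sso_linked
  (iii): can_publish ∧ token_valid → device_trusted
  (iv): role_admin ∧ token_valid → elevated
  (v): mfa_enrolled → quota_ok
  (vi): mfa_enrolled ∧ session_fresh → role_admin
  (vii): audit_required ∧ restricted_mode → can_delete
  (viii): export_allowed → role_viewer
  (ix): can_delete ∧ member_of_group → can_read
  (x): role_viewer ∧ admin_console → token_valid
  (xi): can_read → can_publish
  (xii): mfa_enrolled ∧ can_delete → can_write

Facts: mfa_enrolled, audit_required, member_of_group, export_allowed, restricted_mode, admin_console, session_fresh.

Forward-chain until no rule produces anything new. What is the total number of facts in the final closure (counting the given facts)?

18

Round 1 — (v), (vi), (vii), (viii), derive quota_ok, role_admin, can_delete, role_viewer.
Round 2 — (ii), (ix), (x), (xii), derive sso_linked, can_read, token_valid, can_write.
Round 3 — (iv), (xi), derive elevated, can_publish.
Round 4 — (iii), derive device_trusted.
Closure: {admin_console, audit_required, can_delete, can_publish, can_read, can_write, device_trusted, elevated, export_allowed, member_of_group, mfa_enrolled, quota_ok, restricted_mode, role_admin, role_viewer, session_fresh, sso_linked, token_valid} — 18 facts.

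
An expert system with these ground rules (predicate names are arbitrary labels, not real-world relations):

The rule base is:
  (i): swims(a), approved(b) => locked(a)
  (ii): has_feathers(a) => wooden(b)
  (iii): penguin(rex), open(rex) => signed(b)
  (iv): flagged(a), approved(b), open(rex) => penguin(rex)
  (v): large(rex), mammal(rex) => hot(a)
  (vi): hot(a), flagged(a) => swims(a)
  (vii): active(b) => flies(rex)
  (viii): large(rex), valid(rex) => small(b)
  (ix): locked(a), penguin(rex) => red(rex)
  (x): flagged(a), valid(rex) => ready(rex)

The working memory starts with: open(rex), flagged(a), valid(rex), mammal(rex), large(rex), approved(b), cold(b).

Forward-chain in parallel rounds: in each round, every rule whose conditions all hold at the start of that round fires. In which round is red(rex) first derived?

4

Round 1: (iv) [flagged(a), approved(b), open(rex) => penguin(rex)]; (v) [large(rex), mammal(rex) => hot(a)]; (viii) [large(rex), valid(rex) => small(b)]; (x) [flagged(a), valid(rex) => ready(rex)]. New: penguin(rex), hot(a), small(b), ready(rex).
Round 2: (iii) [penguin(rex), open(rex) => signed(b)]; (vi) [hot(a), flagged(a) => swims(a)]. New: signed(b), swims(a).
Round 3: (i) [swims(a), approved(b) => locked(a)]. New: locked(a).
Round 4: (ix) [locked(a), penguin(rex) => red(rex)]. New: red(rex).
red(rex) first appears in round 4.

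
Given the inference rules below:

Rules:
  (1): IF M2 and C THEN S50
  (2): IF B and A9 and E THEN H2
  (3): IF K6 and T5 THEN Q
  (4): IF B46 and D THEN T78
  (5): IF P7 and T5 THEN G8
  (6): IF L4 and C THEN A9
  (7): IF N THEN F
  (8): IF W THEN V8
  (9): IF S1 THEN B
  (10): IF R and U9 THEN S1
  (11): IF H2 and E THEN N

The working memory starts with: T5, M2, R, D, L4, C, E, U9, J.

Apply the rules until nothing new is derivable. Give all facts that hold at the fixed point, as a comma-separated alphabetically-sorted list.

A9, B, C, D, E, F, H2, J, L4, M2, N, R, S1, S50, T5, U9

Round 1 — (1), (6), (10), derive S50, A9, S1.
Round 2 — (9), derive B.
Round 3 — (2), derive H2.
Round 4 — (11), derive N.
Round 5 — (7), derive F.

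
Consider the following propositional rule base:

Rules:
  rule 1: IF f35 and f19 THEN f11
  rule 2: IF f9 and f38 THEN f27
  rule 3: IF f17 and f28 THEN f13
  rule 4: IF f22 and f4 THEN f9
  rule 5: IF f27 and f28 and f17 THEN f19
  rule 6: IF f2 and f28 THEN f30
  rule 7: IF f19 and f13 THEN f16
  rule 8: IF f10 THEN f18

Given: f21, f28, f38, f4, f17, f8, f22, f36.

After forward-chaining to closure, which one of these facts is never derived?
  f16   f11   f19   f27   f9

f11

Round 1 fires rule 3, rule 4, giving f13, f9.
Round 2 fires rule 2, giving f27.
Round 3 fires rule 5, giving f19.
Round 4 fires rule 7, giving f16.
Derived: f27 (round 2), f16 (round 4), f19 (round 3), f9 (round 1). f11 never appears in any round.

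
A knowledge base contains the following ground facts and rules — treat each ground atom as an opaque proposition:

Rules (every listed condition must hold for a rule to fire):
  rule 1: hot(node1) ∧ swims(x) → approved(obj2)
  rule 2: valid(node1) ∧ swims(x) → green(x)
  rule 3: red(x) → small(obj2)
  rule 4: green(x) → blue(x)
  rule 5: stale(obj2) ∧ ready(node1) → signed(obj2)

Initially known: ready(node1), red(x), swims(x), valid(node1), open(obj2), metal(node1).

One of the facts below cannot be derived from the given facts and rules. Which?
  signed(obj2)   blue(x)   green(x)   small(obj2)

signed(obj2)

Round 1 fires rule 2, rule 3, giving green(x), small(obj2).
Round 2 fires rule 4, giving blue(x).
Derived: blue(x) (round 2), small(obj2) (round 1), green(x) (round 1). signed(obj2) never appears in any round.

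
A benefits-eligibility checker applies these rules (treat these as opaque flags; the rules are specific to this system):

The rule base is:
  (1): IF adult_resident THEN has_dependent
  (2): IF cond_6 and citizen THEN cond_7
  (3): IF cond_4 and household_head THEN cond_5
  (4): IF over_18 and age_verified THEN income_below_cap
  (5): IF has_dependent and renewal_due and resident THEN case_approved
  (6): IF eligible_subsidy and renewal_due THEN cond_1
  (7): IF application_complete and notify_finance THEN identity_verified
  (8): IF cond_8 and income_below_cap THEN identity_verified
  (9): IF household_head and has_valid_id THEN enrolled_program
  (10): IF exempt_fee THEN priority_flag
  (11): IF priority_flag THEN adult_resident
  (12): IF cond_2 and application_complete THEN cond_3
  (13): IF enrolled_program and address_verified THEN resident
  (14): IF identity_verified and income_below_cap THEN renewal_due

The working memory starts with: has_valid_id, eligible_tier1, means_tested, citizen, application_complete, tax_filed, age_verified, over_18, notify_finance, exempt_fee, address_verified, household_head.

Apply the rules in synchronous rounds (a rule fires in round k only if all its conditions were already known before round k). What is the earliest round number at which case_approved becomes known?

4

Round 1: (4) [IF over_18 and age_verified THEN income_below_cap]; (7) [IF application_complete and notify_finance THEN identity_verified]; (9) [IF household_head and has_valid_id THEN enrolled_program]; (10) [IF exempt_fee THEN priority_flag]. New: income_below_cap, identity_verified, enrolled_program, priority_flag.
Round 2: (11) [IF priority_flag THEN adult_resident]; (13) [IF enrolled_program and address_verified THEN resident]; (14) [IF identity_verified and income_below_cap THEN renewal_due]. New: adult_resident, resident, renewal_due.
Round 3: (1) [IF adult_resident THEN has_dependent]. New: has_dependent.
Round 4: (5) [IF has_dependent and renewal_due and resident THEN case_approved]. New: case_approved.
case_approved first appears in round 4.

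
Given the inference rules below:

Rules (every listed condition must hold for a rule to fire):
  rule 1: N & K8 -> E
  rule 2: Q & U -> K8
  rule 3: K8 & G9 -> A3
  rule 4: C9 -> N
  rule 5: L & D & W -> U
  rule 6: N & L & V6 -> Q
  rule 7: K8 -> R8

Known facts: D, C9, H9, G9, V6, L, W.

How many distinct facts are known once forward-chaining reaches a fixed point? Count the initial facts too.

14

Round 1: rule 4 [C9 -> N]; rule 5 [L & D & W -> U]. Adds N, U.
Round 2: rule 6 [N & L & V6 -> Q]. Adds Q.
Round 3: rule 2 [Q & U -> K8]. Adds K8.
Round 4: rule 1 [N & K8 -> E]; rule 3 [K8 & G9 -> A3]; rule 7 [K8 -> R8]. Adds E, A3, R8.
Closure: {A3, C9, D, E, G9, H9, K8, L, N, Q, R8, U, V6, W} — 14 facts.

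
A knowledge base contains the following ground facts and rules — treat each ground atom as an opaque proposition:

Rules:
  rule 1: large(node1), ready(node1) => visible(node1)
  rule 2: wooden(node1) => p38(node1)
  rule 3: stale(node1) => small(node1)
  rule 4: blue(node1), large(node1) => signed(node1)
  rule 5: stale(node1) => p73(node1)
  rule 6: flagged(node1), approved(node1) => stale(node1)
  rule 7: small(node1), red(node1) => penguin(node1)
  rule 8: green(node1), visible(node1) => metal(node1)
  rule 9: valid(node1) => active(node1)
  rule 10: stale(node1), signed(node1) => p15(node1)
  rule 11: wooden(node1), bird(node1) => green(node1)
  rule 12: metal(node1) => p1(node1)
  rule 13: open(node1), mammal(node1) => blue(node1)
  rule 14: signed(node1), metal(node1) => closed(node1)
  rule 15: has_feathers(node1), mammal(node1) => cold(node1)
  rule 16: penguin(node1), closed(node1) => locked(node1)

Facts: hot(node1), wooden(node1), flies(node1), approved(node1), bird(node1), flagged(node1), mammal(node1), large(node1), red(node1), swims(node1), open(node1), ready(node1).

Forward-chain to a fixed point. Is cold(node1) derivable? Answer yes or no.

[1] rule 1 [large(node1), ready(node1) => visible(node1)]; rule 2 [wooden(node1) => p38(node1)]; rule 6 [flagged(node1), approved(node1) => stale(node1)]; rule 11 [wooden(node1), bird(node1) => green(node1)]; rule 13 [open(node1), mammal(node1) => blue(node1)]. ⇒ new: visible(node1), p38(node1), stale(node1), green(node1), blue(node1).
[2] rule 3 [stale(node1) => small(node1)]; rule 4 [blue(node1), large(node1) => signed(node1)]; rule 5 [stale(node1) => p73(node1)]; rule 8 [green(node1), visible(node1) => metal(node1)]. ⇒ new: small(node1), signed(node1), p73(node1), metal(node1).
[3] rule 7 [small(node1), red(node1) => penguin(node1)]; rule 10 [stale(node1), signed(node1) => p15(node1)]; rule 12 [metal(node1) => p1(node1)]; rule 14 [signed(node1), metal(node1) => closed(node1)]. ⇒ new: penguin(node1), p15(node1), p1(node1), closed(node1).
[4] rule 16 [penguin(node1), closed(node1) => locked(node1)]. ⇒ new: locked(node1).
Fixed point reached. cold(node1) is concluded only by rule 15; rule 15 needs has_feathers(node1) (never derived).

no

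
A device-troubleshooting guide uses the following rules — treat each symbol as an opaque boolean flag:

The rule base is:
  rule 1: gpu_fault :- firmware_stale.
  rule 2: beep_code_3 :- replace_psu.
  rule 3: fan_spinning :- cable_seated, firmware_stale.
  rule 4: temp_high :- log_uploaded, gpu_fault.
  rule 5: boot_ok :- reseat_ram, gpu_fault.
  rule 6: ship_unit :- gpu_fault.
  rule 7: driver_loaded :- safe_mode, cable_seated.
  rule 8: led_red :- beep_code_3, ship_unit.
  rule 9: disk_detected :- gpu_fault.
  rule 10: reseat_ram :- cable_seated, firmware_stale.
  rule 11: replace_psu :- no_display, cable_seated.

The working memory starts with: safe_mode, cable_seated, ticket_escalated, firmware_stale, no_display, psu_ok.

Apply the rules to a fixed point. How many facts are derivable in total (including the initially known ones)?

Round 1: rule 1 [gpu_fault :- firmware_stale.]; rule 3 [fan_spinning :- cable_seated, firmware_stale.]; rule 7 [driver_loaded :- safe_mode, cable_seated.]; rule 10 [reseat_ram :- cable_seated, firmware_stale.]; rule 11 [replace_psu :- no_display, cable_seated.]. New: gpu_fault, fan_spinning, driver_loaded, reseat_ram, replace_psu.
Round 2: rule 2 [beep_code_3 :- replace_psu.]; rule 5 [boot_ok :- reseat_ram, gpu_fault.]; rule 6 [ship_unit :- gpu_fault.]; rule 9 [disk_detected :- gpu_fault.]. New: beep_code_3, boot_ok, ship_unit, disk_detected.
Round 3: rule 8 [led_red :- beep_code_3, ship_unit.]. New: led_red.
Closure: {beep_code_3, boot_ok, cable_seated, disk_detected, driver_loaded, fan_spinning, firmware_stale, gpu_fault, led_red, no_display, psu_ok, replace_psu, reseat_ram, safe_mode, ship_unit, ticket_escalated} — 16 facts.

16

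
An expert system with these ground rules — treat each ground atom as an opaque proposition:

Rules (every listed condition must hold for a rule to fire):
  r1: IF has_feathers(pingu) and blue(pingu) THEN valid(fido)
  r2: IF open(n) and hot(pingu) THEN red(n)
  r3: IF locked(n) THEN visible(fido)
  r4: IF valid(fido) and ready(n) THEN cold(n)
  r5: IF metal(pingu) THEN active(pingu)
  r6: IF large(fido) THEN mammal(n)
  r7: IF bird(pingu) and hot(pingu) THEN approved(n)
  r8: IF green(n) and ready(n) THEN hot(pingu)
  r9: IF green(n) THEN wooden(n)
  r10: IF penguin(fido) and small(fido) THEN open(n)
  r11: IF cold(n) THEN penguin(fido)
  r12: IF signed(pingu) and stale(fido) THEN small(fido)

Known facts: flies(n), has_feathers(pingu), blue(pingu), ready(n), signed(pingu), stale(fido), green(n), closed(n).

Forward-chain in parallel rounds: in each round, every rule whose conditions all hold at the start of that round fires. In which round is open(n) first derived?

4

Round 1: r1 [IF has_feathers(pingu) and blue(pingu) THEN valid(fido)]; r8 [IF green(n) and ready(n) THEN hot(pingu)]; r9 [IF green(n) THEN wooden(n)]; r12 [IF signed(pingu) and stale(fido) THEN small(fido)]. New: valid(fido), hot(pingu), wooden(n), small(fido).
Round 2: r4 [IF valid(fido) and ready(n) THEN cold(n)]. New: cold(n).
Round 3: r11 [IF cold(n) THEN penguin(fido)]. New: penguin(fido).
Round 4: r10 [IF penguin(fido) and small(fido) THEN open(n)]. New: open(n).
open(n) first appears in round 4.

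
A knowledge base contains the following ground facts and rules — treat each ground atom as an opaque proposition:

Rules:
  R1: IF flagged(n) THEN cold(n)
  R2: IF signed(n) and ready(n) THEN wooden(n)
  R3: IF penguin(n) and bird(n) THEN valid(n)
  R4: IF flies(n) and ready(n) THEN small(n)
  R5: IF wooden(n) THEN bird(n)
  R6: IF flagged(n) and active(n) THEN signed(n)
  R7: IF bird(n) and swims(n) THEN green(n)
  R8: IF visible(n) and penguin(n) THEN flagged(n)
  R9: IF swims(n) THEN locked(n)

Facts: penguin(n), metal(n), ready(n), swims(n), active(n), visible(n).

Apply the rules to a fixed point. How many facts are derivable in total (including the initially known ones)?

Round 1 fires R8, R9, giving flagged(n), locked(n).
Round 2 fires R1, R6, giving cold(n), signed(n).
Round 3 fires R2, giving wooden(n).
Round 4 fires R5, giving bird(n).
Round 5 fires R3, R7, giving valid(n), green(n).
Closure: {active(n), bird(n), cold(n), flagged(n), green(n), locked(n), metal(n), penguin(n), ready(n), signed(n), swims(n), valid(n), visible(n), wooden(n)} — 14 facts.

14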